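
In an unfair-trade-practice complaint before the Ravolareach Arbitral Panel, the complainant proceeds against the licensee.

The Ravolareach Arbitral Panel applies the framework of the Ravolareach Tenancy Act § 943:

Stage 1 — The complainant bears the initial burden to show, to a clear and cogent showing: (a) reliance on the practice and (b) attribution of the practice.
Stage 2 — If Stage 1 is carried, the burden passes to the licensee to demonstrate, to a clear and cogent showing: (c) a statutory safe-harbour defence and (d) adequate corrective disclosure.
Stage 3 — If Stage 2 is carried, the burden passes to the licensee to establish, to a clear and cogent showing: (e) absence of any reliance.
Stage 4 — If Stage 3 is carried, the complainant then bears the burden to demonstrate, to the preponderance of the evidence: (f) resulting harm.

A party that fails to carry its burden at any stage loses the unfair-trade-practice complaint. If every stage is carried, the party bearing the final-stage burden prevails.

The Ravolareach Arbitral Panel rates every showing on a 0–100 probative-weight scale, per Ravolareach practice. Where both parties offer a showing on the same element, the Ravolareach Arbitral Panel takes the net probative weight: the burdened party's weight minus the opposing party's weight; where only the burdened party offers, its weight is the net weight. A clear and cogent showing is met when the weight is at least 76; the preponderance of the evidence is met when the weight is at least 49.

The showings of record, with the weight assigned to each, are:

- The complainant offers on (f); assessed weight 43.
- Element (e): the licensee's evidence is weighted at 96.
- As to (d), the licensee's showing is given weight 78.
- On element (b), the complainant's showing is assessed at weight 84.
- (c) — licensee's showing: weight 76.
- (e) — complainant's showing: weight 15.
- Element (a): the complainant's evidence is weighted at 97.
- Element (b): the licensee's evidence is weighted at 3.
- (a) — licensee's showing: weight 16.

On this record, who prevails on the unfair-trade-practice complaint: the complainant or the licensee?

licensee

Stage 1 (complainant, a clear and cogent showing, weight is at least 76): (a) net 97−16=81 ≥ 76 — meets; (b) net 84−3=81 ≥ 76 — meets.
  All elements met. The burden passes to the licensee.
Stage 2 (licensee, a clear and cogent showing, weight is at least 76): (c) 76 ≥ 76 — meets; (d) 78 ≥ 76 — meets.
  Stage 2 carried; the burden remains with the licensee.
Stage 3 (licensee, a clear and cogent showing, weight is at least 76): (e) net 96−15=81 ≥ 76 — meets.
  The licensee carries Stage 3; the complainant now bears the burden.
Stage 4 (complainant, the preponderance of the evidence, weight is at least 49): (f) 43 < 49 — fails.
  Stage 4 not carried; the complainant fails its burden.
So the licensee prevails.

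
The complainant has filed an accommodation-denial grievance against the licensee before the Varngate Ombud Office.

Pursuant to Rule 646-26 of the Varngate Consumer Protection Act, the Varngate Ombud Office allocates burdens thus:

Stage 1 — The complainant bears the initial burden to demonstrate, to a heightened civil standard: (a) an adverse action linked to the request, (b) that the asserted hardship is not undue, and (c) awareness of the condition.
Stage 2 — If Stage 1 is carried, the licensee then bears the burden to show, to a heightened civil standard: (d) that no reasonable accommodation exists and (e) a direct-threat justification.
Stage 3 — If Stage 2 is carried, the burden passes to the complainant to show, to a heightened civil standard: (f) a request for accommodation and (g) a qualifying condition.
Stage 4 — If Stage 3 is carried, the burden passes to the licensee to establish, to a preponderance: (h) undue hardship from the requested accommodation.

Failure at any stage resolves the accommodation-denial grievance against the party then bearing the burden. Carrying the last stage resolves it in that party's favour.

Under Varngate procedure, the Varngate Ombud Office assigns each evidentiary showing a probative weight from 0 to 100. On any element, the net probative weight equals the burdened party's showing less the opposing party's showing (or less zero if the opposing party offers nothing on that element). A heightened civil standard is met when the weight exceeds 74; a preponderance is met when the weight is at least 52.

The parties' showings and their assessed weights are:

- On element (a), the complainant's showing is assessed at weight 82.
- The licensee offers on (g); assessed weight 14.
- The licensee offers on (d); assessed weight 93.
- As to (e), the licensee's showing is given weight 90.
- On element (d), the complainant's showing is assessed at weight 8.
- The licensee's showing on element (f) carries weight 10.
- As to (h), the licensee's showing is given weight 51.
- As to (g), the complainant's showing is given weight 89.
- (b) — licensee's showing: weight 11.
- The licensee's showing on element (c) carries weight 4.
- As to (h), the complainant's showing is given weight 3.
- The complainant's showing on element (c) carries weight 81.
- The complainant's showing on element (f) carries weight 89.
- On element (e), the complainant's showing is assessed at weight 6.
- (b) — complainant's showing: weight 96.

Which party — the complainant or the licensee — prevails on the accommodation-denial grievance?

Stage 1 — burden on complainant; standard: a heightened civil standard (weight exceeds 74).
    (a): 82 > 74 [met]
    (b): 96 − 11 = 85 > 74 [met]
    (c): 81 − 4 = 77 > 74 [met]
  Stage 1 is satisfied; the onus moves to the licensee.
Stage 2 — burden on licensee; standard: a heightened civil standard (weight exceeds 74).
    (d): 93 − 8 = 85 > 74 [met]
    (e): 90 − 6 = 84 > 74 [met]
  All elements met. The burden passes to the complainant.
Stage 3 — burden on complainant; standard: a heightened civil standard (weight exceeds 74).
    (f): 89 − 10 = 79 > 74 [met]
    (g): 89 − 14 = 75 > 74 [met]
  Stage 3 carried; the burden shifts to the licensee.
Stage 4 — burden on licensee; standard: a preponderance (weight is at least 52).
    (h): 51 − 3 = 48 < 52 [not met]
  Stage 4 not carried; the licensee fails its burden.
The analysis ends at Stage 4; the complainant prevails.

complainant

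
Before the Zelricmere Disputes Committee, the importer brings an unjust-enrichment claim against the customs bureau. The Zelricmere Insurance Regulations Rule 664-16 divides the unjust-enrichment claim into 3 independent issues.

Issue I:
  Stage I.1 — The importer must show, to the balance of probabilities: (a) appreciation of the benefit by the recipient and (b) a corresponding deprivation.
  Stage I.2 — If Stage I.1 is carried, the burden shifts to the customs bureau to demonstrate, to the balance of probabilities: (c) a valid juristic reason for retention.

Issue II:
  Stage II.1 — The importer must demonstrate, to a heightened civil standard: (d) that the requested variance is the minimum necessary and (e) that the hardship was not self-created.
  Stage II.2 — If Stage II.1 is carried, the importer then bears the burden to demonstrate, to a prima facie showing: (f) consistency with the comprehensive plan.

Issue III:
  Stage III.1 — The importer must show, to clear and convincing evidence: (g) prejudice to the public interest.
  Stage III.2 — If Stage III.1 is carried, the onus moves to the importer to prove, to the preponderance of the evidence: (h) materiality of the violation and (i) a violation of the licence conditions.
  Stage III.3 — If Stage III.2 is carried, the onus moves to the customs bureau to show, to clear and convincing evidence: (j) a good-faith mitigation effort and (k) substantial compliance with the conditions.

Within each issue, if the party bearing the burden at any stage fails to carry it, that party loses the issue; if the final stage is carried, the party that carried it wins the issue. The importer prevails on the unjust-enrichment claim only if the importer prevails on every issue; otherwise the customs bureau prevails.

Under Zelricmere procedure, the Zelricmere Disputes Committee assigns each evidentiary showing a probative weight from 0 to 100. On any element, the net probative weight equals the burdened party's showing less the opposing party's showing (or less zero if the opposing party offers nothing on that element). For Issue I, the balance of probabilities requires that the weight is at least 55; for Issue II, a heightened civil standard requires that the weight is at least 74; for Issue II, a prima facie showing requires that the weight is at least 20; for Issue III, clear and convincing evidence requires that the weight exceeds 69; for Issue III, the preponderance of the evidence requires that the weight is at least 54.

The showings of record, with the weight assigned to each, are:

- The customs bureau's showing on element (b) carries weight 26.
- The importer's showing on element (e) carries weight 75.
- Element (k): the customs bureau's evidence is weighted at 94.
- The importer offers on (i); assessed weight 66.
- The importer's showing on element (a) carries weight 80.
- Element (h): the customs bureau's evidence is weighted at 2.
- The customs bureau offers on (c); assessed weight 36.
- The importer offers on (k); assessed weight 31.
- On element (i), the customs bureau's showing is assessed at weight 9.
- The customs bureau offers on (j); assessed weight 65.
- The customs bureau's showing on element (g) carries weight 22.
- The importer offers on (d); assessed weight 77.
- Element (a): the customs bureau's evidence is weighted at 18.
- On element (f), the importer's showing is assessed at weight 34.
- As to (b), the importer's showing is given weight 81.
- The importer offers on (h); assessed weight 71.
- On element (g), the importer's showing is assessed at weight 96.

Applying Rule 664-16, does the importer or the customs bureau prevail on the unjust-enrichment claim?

importer

— Issue I —
At Stage I.1 the importer must meet the balance of probabilities (weight is at least 55): on (a) the weight is 80 less the opposing 18 gives net 62, which does reach 55, so (a) meets the standard; on (b) the weight is 81 less the opposing 26 gives net 55, which does reach 55, so (b) meets the standard.
  Stage I.1 is satisfied; the onus moves to the customs bureau.
At Stage I.2 the customs bureau must meet the balance of probabilities (weight is at least 55): on (c) the weight is 36, which does not reach 55, so (c) does not meet the standard.
  Stage I.2 not carried; the customs bureau fails its burden.
The analysis ends at Stage I.2; the importer prevails on this issue.
— Issue II —
At Stage II.1 the importer must meet a heightened civil standard (weight is at least 74): on (d) the weight is 77, which does reach 74, so (d) meets the standard; on (e) the weight is 75, ≥ 74, so (e) meets the standard.
  All elements met. The importer retains the burden for Stage II.2.
At Stage II.2 the importer must meet a prima facie showing (weight is at least 20): on (f) the weight is 34, which does reach 20, so (f) meets the standard.
  All elements met at the final stage.
With every stage satisfied, the importer prevails on this issue.
— Issue III —
Stage III.1 — burden on importer; standard: clear and convincing evidence (weight exceeds 69).
    (g): 96 − 22 = 74 > 69 [met]
  All elements met. The importer retains the burden for Stage III.2.
Stage III.2 — burden on importer; standard: the preponderance of the evidence (weight is at least 54).
    (h): 71 − 2 = 69 ≥ 54 [met]
    (i): 66 − 9 = 57 ≥ 54 [met]
  All elements met. The burden passes to the customs bureau.
Stage III.3 — burden on customs bureau; standard: clear and convincing evidence (weight exceeds 69).
    (j): 65 ≤ 69 [not met]
    (k): 94 − 31 = 63 ≤ 69 [not met]
  Stage III.3 not carried; the customs bureau fails its burden.
So the importer prevails on this issue.
Per-issue: Issue I → importer; Issue II → importer; Issue III → importer. The importer must prevail on every issue; overall, the importer prevails.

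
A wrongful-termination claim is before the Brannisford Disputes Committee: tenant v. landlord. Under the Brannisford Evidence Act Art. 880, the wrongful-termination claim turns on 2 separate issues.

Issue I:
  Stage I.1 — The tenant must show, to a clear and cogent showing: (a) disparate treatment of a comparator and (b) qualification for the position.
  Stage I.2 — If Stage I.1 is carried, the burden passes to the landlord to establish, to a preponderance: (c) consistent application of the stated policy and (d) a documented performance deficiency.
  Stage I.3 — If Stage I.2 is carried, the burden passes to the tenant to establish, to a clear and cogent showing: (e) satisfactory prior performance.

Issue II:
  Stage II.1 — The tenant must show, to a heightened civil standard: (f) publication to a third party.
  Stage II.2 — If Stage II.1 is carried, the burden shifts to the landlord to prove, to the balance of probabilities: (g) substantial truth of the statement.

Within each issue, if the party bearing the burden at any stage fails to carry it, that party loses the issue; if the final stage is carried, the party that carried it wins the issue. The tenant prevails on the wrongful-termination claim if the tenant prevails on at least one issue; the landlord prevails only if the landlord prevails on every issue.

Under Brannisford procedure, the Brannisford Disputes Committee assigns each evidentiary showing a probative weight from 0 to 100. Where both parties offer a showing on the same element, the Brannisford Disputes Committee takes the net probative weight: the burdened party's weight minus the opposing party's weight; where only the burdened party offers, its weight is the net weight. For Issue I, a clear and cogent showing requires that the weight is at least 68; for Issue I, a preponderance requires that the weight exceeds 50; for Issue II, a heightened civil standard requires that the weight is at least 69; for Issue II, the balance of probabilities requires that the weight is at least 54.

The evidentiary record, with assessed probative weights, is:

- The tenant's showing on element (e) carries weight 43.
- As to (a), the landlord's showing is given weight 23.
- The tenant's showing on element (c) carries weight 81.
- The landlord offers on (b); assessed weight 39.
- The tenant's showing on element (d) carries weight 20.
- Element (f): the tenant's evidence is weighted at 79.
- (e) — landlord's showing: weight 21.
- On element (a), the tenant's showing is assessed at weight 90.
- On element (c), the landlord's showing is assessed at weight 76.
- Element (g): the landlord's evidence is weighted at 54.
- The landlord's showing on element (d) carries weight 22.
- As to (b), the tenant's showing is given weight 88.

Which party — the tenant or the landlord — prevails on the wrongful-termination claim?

landlord

— Issue I —
Stage I.1 — burden on tenant; standard: a clear and cogent showing (weight is at least 68).
    (a): 90 − 23 = 67 < 68 [not met]
    (b): 88 − 39 = 49 < 68 [not met]
  The tenant does not carry Stage I.1.
So the landlord prevails on this issue.
— Issue II —
At Stage II.1 the tenant must meet a heightened civil standard (weight is at least 69): on (f) the weight is 79, ≥ 69, so (f) meets the standard.
  The tenant carries Stage II.1; the landlord now bears the burden.
At Stage II.2 the landlord must meet the balance of probabilities (weight is at least 54): on (g) the weight is 54, ≥ 54, so (g) meets the standard.
  Stage II.2 carried; the final stage is satisfied.
Every stage carried; the landlord prevails on this issue.
Per-issue: Issue I → landlord; Issue II → landlord. The tenant must prevail on at least one issue; overall, the landlord prevails.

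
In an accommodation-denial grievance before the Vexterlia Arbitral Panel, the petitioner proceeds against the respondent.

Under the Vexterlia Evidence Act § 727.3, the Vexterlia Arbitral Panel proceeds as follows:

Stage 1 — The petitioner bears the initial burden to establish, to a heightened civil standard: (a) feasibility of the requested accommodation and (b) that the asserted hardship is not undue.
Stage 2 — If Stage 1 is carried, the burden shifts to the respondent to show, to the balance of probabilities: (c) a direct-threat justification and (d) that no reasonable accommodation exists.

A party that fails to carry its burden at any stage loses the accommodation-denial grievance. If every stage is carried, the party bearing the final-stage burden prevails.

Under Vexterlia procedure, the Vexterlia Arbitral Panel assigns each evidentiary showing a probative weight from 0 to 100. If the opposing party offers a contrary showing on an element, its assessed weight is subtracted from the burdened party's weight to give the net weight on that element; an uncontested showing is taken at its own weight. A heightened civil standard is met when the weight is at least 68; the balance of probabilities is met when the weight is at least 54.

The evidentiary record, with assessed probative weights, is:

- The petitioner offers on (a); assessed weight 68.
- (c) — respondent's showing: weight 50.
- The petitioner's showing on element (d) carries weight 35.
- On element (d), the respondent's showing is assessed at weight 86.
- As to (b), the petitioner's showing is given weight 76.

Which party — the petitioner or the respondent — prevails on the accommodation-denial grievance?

petitioner

Stage 1 — burden on petitioner; standard: a heightened civil standard (weight is at least 68).
    (a): 68 ≥ 68 [met]
    (b): 76 ≥ 68 [met]
  The petitioner carries Stage 1; the respondent now bears the burden.
Stage 2 — burden on respondent; standard: the balance of probabilities (weight is at least 54).
    (c): 50 < 54 [not met]
    (d): 86 − 35 = 51 < 54 [not met]
  Stage 2 not carried; the respondent fails its burden.
The analysis ends at Stage 2; the petitioner prevails.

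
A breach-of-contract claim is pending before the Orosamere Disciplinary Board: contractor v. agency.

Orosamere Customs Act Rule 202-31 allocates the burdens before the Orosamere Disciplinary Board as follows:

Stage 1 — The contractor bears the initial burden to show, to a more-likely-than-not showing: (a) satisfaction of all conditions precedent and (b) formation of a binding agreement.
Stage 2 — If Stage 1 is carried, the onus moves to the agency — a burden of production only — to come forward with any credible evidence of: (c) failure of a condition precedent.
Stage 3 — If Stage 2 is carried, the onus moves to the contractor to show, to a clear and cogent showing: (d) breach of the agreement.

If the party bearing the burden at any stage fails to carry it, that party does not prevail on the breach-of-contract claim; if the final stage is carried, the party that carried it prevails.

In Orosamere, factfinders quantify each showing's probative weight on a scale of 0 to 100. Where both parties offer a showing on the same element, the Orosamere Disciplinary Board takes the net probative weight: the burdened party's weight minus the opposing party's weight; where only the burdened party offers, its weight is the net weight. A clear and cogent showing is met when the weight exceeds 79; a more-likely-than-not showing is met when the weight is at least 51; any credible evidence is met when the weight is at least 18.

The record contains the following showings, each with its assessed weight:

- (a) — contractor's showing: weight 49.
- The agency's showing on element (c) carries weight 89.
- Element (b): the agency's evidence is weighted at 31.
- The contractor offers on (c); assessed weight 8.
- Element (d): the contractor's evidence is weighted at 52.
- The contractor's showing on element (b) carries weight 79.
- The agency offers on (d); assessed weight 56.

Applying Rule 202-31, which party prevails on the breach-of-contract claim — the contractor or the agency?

Stage 1 (contractor, a more-likely-than-not showing, weight is at least 51): (a) 49 < 51 — fails; (b) net 79−31=48 < 51 — fails.
  Stage 1 not carried; the contractor fails its burden.
The analysis ends at Stage 1; the agency prevails.

agency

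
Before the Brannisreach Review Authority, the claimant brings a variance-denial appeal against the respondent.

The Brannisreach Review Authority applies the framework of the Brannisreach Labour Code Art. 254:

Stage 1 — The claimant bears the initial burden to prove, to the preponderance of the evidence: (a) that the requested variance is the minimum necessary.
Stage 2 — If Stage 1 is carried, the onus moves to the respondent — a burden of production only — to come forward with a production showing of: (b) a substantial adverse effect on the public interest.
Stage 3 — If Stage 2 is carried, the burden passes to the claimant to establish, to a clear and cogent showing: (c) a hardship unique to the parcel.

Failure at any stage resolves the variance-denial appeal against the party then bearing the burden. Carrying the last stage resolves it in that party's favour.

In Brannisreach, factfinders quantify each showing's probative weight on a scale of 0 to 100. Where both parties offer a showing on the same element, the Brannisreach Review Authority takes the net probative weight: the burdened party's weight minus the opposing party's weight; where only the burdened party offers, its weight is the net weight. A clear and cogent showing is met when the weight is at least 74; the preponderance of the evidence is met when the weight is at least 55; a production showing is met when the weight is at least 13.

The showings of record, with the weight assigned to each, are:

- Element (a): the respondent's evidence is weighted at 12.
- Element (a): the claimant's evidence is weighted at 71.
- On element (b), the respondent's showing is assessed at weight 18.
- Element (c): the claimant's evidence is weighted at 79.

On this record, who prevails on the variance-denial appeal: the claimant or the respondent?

claimant

At Stage 1 the claimant must meet the preponderance of the evidence (weight is at least 55): on (a) the weight is 71 less the opposing 12 gives net 59, ≥ 55, so (a) meets the standard.
  All elements met. The burden passes to the respondent.
At Stage 2 the respondent must meet a production showing (weight is at least 13): on (b) the weight is 18, ≥ 13, so (b) meets the standard.
  The respondent carries Stage 2; the claimant now bears the burden.
At Stage 3 the claimant must meet a clear and cogent showing (weight is at least 74): on (c) the weight is 79, which does reach 74, so (c) meets the standard.
  The claimant carries the last stage.
With every stage satisfied, the claimant prevails.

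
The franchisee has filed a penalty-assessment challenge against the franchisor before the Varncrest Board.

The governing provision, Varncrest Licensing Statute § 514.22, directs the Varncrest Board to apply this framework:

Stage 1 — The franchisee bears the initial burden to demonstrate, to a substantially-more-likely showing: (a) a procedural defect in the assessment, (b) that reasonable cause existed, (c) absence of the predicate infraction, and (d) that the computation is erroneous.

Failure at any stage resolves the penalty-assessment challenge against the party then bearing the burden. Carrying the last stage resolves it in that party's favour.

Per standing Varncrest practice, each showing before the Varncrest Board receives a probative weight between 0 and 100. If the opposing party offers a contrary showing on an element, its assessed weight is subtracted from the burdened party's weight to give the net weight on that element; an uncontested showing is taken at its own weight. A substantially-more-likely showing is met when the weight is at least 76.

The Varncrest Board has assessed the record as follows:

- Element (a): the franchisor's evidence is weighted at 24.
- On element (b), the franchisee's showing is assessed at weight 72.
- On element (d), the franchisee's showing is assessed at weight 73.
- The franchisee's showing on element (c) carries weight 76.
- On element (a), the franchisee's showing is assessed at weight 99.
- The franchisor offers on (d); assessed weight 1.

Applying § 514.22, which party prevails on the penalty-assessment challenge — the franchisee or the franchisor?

franchisor

Stage 1 — burden on franchisee; standard: a substantially-more-likely showing (weight is at least 76).
    (a): 99 − 24 = 75 < 76 [not met]
    (b): 72 < 76 [not met]
    (c): 76 ≥ 76 [met]
    (d): 73 − 1 = 72 < 76 [not met]
  The franchisee does not carry Stage 1.
The analysis ends at Stage 1; the franchisor prevails.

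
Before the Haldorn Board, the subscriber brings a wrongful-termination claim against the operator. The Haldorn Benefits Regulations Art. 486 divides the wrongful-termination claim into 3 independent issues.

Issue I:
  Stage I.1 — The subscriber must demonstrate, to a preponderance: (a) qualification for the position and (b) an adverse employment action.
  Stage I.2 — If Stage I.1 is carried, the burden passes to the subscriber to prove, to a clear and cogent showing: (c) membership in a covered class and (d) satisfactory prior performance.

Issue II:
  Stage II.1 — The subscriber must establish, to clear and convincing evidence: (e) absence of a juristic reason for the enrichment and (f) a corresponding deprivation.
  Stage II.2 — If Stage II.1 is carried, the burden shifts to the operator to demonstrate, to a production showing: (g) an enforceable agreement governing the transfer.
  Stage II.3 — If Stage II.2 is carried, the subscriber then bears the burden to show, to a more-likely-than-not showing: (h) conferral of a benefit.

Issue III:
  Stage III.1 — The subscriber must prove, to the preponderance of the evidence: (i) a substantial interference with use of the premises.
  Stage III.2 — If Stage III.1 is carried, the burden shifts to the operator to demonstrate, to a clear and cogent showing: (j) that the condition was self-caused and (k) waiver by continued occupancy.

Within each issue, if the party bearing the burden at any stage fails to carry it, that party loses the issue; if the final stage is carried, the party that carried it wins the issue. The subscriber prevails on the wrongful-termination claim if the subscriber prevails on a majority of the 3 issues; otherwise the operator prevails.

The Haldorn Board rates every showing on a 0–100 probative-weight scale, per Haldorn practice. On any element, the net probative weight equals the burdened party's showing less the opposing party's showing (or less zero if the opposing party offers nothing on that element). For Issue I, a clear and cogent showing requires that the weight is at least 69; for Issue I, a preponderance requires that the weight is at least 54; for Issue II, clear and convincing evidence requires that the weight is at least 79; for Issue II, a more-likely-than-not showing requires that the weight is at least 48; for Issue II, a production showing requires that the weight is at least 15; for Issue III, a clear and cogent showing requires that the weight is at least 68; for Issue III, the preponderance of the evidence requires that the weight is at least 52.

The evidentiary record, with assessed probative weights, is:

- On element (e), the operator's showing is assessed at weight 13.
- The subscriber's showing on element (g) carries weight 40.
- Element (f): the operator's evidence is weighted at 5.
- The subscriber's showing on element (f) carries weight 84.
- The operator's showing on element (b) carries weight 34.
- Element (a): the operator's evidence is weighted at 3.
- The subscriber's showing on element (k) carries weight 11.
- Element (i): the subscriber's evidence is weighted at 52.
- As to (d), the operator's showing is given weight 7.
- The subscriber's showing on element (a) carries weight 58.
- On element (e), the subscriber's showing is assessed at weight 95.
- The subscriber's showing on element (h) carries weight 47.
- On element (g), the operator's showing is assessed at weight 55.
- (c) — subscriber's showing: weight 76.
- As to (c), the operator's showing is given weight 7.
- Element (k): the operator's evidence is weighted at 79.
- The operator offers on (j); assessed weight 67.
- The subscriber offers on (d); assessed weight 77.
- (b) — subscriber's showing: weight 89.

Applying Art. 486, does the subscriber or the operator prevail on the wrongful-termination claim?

subscriber

— Issue I —
Stage I.1 — burden on subscriber; standard: a preponderance (weight is at least 54).
    (a): 58 − 3 = 55 ≥ 54 [met]
    (b): 89 − 34 = 55 ≥ 54 [met]
  Stage I.1 is satisfied; the subscriber continues to bear the burden.
Stage I.2 — burden on subscriber; standard: a clear and cogent showing (weight is at least 69).
    (c): 76 − 7 = 69 ≥ 69 [met]
    (d): 77 − 7 = 70 ≥ 69 [met]
  All elements met at the final stage.
Every stage carried; the subscriber prevails on this issue.
— Issue II —
At Stage II.1 the subscriber must meet clear and convincing evidence (weight is at least 79): on (e) the weight is 95 less the opposing 13 gives net 82, which does reach 79, so (e) meets the standard; on (f) the weight is 84 less the opposing 5 gives net 79, ≥ 79, so (f) meets the standard.
  The subscriber carries Stage II.1; the operator now bears the burden.
At Stage II.2 the operator must meet a production showing (weight is at least 15): on (g) the weight is 55 less the opposing 40 gives net 15, ≥ 15, so (g) meets the standard.
  Stage II.2 carried; the burden shifts to the subscriber.
At Stage II.3 the subscriber must meet a more-likely-than-not showing (weight is at least 48): on (h) the weight is 47, < 48, so (h) does not meet the standard.
  Stage II.3 not carried; the subscriber fails its burden.
The analysis ends at Stage II.3; the operator prevails on this issue.
— Issue III —
Stage III.1 — burden on subscriber; standard: the preponderance of the evidence (weight is at least 52).
    (i): 52 ≥ 52 [met]
  The subscriber carries Stage III.1; the operator now bears the burden.
Stage III.2 — burden on operator; standard: a clear and cogent showing (weight is at least 68).
    (j): 67 < 68 [not met]
    (k): 79 − 11 = 68 ≥ 68 [met]
  Not every element is met, so the operator fails to carry Stage III.2.
The analysis ends at Stage III.2; the subscriber prevails on this issue.
Per-issue: Issue I → subscriber; Issue II → operator; Issue III → subscriber. The subscriber must prevail on a majority of issues; overall, the subscriber prevails.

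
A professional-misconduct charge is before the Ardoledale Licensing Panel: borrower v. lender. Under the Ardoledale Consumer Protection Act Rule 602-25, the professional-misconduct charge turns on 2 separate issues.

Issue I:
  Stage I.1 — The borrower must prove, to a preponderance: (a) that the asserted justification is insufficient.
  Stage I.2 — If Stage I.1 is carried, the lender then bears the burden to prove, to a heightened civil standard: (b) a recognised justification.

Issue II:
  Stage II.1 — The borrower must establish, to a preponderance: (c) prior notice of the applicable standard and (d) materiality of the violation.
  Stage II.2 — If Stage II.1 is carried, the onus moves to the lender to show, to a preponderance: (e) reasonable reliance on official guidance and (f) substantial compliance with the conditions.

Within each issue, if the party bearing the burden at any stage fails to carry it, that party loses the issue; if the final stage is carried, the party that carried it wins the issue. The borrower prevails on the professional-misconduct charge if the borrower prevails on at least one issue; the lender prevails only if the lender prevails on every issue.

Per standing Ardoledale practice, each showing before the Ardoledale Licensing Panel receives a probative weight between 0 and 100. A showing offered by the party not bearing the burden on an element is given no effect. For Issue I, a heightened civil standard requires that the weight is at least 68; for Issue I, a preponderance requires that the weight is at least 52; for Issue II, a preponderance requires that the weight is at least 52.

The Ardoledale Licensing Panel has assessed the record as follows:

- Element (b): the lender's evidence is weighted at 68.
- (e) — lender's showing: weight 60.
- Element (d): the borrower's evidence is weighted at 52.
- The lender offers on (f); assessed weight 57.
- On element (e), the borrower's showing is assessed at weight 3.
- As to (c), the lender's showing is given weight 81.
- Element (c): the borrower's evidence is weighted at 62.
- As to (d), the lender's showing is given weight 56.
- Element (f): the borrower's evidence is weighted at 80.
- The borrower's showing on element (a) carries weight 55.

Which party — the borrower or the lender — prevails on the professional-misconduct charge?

— Issue I —
At Stage I.1 the borrower must meet a preponderance (weight is at least 52): on (a) the weight is 55, ≥ 52, so (a) meets the standard.
  The borrower carries Stage I.1; the lender now bears the burden.
At Stage I.2 the lender must meet a heightened civil standard (weight is at least 68): on (b) the weight is 68, which does reach 68, so (b) meets the standard.
  The lender carries the last stage.
All stages carried — the lender prevails on this issue.
— Issue II —
At Stage II.1 the borrower must meet a preponderance (weight is at least 52): on (c) the weight is 62 (the lender's 81 is given no effect), which does reach 52, so (c) meets the standard; on (d) the weight is 52 (the lender's 56 is given no effect), which does reach 52, so (d) meets the standard.
  Stage II.1 carried; the burden shifts to the lender.
At Stage II.2 the lender must meet a preponderance (weight is at least 52): on (e) the weight is 60 (the borrower's 3 is given no effect), which does reach 52, so (e) meets the standard; on (f) the weight is 57 (the borrower's 80 is given no effect), ≥ 52, so (f) meets the standard.
  All elements met at the final stage.
All stages carried — the lender prevails on this issue.
Per-issue: Issue I → lender; Issue II → lender. The borrower must prevail on at least one issue; overall, the lender prevails.

lender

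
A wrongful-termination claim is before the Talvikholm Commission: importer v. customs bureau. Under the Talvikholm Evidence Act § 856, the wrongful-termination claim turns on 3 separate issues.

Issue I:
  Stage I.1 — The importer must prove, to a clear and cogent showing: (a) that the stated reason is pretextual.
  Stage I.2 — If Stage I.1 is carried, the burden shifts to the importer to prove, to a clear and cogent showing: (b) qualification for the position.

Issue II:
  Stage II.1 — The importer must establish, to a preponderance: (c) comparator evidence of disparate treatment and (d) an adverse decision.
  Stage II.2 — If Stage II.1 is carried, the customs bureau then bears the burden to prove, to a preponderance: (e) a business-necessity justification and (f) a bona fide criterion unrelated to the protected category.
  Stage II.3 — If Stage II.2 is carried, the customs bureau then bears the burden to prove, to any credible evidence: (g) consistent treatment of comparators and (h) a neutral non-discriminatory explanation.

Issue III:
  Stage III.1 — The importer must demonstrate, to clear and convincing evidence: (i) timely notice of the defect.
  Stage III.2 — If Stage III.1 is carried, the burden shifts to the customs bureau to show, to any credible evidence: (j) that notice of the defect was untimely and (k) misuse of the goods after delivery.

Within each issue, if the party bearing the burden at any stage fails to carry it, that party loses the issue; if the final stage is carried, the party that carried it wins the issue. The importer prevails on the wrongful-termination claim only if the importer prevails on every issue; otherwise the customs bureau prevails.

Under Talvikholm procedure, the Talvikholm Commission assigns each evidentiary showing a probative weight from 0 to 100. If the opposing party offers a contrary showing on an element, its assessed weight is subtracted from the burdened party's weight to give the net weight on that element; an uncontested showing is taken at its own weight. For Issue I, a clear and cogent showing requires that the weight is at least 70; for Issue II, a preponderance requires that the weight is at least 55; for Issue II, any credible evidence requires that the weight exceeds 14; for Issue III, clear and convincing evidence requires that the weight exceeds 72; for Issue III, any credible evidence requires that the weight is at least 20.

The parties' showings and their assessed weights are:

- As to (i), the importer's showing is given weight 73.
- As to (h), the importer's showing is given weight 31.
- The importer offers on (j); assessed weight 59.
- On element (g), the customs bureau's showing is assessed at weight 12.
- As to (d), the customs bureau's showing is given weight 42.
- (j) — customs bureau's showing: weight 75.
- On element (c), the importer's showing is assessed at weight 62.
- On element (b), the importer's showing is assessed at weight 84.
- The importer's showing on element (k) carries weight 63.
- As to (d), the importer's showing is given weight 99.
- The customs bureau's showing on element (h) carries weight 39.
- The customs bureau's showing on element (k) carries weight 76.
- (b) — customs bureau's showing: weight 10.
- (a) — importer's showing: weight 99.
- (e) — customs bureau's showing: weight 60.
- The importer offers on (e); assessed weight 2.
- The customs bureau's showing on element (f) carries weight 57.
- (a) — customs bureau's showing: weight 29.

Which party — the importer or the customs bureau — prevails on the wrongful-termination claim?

importer

— Issue I —
Stage I.1 (importer, a clear and cogent showing, weight is at least 70): (a) net 99−29=70 ≥ 70 — meets.
  Stage I.1 is satisfied; the importer continues to bear the burden.
Stage I.2 (importer, a clear and cogent showing, weight is at least 70): (b) net 84−10=74 ≥ 70 — meets.
  The importer carries the last stage.
All stages carried — the importer prevails on this issue.
— Issue II —
Stage II.1 — burden on importer; standard: a preponderance (weight is at least 55).
    (c): 62 ≥ 55 [met]
    (d): 99 − 42 = 57 ≥ 55 [met]
  Stage II.1 carried; the burden shifts to the customs bureau.
Stage II.2 — burden on customs bureau; standard: a preponderance (weight is at least 55).
    (e): 60 − 2 = 58 ≥ 55 [met]
    (f): 57 ≥ 55 [met]
  Stage II.2 is satisfied; the customs bureau continues to bear the burden.
Stage II.3 — burden on customs bureau; standard: any credible evidence (weight exceeds 14).
    (g): 12 ≤ 14 [not met]
    (h): 39 − 31 = 8 ≤ 14 [not met]
  Stage II.3 not carried; the customs bureau fails its burden.
So the importer prevails on this issue.
— Issue III —
At Stage III.1 the importer must meet clear and convincing evidence (weight exceeds 72): on (i) the weight is 73, > 72, so (i) meets the standard.
  Stage III.1 carried; the burden shifts to the customs bureau.
At Stage III.2 the customs bureau must meet any credible evidence (weight is at least 20): on (j) the weight is 75 less the opposing 59 gives net 16, which does not reach 20, so (j) does not meet the standard; on (k) the weight is 76 less the opposing 63 gives net 13, < 20, so (k) does not meet the standard.
  Stage III.2 not carried; the customs bureau fails its burden.
The importer prevails on this issue.
Per-issue: Issue I → importer; Issue II → importer; Issue III → importer. The importer must prevail on every issue; overall, the importer prevails.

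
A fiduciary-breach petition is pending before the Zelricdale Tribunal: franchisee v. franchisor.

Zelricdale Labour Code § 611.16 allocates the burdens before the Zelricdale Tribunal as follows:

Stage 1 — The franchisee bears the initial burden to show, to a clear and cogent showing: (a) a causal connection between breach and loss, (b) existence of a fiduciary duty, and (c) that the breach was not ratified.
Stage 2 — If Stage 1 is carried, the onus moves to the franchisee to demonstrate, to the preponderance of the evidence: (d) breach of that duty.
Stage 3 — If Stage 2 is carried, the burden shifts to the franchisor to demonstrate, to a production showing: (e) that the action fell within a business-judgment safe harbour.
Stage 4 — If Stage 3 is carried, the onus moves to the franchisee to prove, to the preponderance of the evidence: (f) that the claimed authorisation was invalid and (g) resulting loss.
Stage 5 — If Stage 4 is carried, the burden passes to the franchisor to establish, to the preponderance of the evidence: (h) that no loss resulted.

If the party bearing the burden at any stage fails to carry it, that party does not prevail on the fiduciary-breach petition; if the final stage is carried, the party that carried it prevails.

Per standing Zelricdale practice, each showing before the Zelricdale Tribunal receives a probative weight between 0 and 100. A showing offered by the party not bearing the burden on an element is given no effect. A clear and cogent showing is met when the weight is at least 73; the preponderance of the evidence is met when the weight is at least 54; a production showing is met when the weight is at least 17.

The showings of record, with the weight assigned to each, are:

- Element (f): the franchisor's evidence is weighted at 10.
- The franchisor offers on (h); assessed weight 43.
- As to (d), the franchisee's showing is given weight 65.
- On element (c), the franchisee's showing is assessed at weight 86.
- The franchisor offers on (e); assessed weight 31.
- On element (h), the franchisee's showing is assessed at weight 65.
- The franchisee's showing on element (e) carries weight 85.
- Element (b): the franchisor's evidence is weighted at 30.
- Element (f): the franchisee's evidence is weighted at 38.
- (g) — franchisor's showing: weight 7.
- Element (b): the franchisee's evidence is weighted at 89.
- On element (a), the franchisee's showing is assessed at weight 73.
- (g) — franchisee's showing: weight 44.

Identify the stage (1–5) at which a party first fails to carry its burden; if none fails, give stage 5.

At Stage 1 the franchisee must meet a clear and cogent showing (weight is at least 73): on (a) the weight is 73, which does reach 73, so (a) meets the standard; on (b) the weight is 89 (the franchisor's 30 is given no effect), which does reach 73, so (b) meets the standard; on (c) the weight is 86, ≥ 73, so (c) meets the standard.
  Stage 1 is satisfied; the franchisee continues to bear the burden.
At Stage 2 the franchisee must meet the preponderance of the evidence (weight is at least 54): on (d) the weight is 65, which does reach 54, so (d) meets the standard.
  Stage 2 carried; the burden shifts to the franchisor.
At Stage 3 the franchisor must meet a production showing (weight is at least 17): on (e) the weight is 31 (the franchisee's 85 is given no effect), which does reach 17, so (e) meets the standard.
  Stage 3 carried; the burden shifts to the franchisee.
At Stage 4 the franchisee must meet the preponderance of the evidence (weight is at least 54): on (f) the weight is 38 (the franchisor's 10 is given no effect), < 54, so (f) does not meet the standard; on (g) the weight is 44 (the franchisor's 7 is given no effect), < 54, so (g) does not meet the standard.
  The franchisee does not carry Stage 4.
The analysis ends at Stage 4; the franchisor prevails.

stage 4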